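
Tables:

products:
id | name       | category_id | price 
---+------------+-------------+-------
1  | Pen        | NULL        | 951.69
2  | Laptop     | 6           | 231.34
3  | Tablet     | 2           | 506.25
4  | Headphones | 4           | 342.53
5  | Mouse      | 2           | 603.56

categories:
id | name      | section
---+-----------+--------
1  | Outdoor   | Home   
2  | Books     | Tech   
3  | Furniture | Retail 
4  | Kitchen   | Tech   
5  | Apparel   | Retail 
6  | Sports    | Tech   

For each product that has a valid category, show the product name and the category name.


INNER JOIN keeps only products rows whose category_id matches an id in categories. Walk through each product:
  - product 1 (Pen): category_id=NULL, no match -> dropped
  - product 2 (Laptop): category_id=6 -> matches Sports
  - product 3 (Tablet): category_id=2 -> matches Books
  - product 4 (Headphones): category_id=4 -> matches Kitchen
  - product 5 (Mouse): category_id=2 -> matches Books
So 1 of 5 rows is dropped.

SQL:
SELECT a.name, b.name AS category
FROM products a
INNER JOIN categories b ON a.category_id = b.id

Result:
name       | category
-----------+---------
Laptop     | Sports  
Tablet     | Books   
Headphones | Kitchen 
Mouse      | Books   


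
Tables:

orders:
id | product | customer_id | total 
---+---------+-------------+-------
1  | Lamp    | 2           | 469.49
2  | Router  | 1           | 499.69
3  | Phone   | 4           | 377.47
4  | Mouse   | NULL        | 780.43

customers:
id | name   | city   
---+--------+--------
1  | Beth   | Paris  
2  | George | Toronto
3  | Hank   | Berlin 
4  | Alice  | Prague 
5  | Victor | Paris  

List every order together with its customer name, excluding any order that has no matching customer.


INNER JOIN keeps only orders rows whose customer_id matches an id in customers. Walk through each order:
  - order 1 (Lamp): customer_id=2 -> matches George
  - order 2 (Router): customer_id=1 -> matches Beth
  - order 3 (Phone): customer_id=4 -> matches Alice
  - order 4 (Mouse): customer_id=NULL, no match -> dropped
So 1 of 4 rows is dropped.

SQL:
SELECT a.product, b.name AS customer
FROM orders a
INNER JOIN customers b ON a.customer_id = b.id

Result:
product | customer
--------+---------
Lamp    | George  
Router  | Beth    
Phone   | Alice   


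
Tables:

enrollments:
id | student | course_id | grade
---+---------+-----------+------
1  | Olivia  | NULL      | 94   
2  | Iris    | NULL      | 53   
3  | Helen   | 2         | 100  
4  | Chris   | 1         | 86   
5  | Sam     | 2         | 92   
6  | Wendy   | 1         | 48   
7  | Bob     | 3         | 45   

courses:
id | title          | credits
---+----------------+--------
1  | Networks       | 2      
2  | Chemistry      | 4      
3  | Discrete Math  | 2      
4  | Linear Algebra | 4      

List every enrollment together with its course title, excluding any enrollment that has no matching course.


INNER JOIN keeps only enrollments rows whose course_id matches an id in courses. Walk through each enrollment:
  - enrollment 1 (Olivia): course_id=NULL, no match -> dropped
  - enrollment 2 (Iris): course_id=NULL, no match -> dropped
  - enrollment 3 (Helen): course_id=2 -> matches Chemistry
  - enrollment 4 (Chris): course_id=1 -> matches Networks
  - enrollment 5 (Sam): course_id=2 -> matches Chemistry
  - enrollment 6 (Wendy): course_id=1 -> matches Networks
  - enrollment 7 (Bob): course_id=3 -> matches Discrete Math
So 2 of 7 rows are dropped.

SQL:
SELECT a.student, b.title AS course
FROM enrollments a
INNER JOIN courses b ON a.course_id = b.id

Result:
student | course       
--------+--------------
Helen   | Chemistry    
Chris   | Networks     
Sam     | Chemistry    
Wendy   | Networks     
Bob     | Discrete Math


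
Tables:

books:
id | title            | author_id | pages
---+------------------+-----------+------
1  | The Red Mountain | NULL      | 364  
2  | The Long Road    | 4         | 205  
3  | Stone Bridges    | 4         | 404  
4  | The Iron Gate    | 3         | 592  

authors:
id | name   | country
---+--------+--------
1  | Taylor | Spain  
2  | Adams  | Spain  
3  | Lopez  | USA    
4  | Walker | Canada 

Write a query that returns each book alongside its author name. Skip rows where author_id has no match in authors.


INNER JOIN keeps only books rows whose author_id matches an id in authors. Walk through each book:
  - book 1 (The Red Mountain): author_id=NULL, no match -> dropped
  - book 2 (The Long Road): author_id=4 -> matches Walker
  - book 3 (Stone Bridges): author_id=4 -> matches Walker
  - book 4 (The Iron Gate): author_id=3 -> matches Lopez
So 1 of 4 rows is dropped.

SQL:
SELECT a.title, b.name AS author
FROM books a
INNER JOIN authors b ON a.author_id = b.id

Result:
title         | author
--------------+-------
The Long Road | Walker
Stone Bridges | Walker
The Iron Gate | Lopez 


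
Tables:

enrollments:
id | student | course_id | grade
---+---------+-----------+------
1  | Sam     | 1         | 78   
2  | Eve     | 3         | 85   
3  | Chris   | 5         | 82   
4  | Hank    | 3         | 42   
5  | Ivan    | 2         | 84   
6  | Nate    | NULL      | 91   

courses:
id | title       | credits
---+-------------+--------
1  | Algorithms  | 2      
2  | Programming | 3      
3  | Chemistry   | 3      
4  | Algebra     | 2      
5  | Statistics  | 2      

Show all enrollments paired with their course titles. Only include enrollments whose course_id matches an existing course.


INNER JOIN keeps only enrollments rows whose course_id matches an id in courses. Walk through each enrollment:
  - enrollment 1 (Sam): course_id=1 -> matches Algorithms
  - enrollment 2 (Eve): course_id=3 -> matches Chemistry
  - enrollment 3 (Chris): course_id=5 -> matches Statistics
  - enrollment 4 (Hank): course_id=3 -> matches Chemistry
  - enrollment 5 (Ivan): course_id=2 -> matches Programming
  - enrollment 6 (Nate): course_id=NULL, no match -> dropped
So 1 of 6 rows is dropped.

SQL:
SELECT a.student, b.title AS course
FROM enrollments a
INNER JOIN courses b ON a.course_id = b.id

Result:
student | course     
--------+------------
Sam     | Algorithms 
Eve     | Chemistry  
Chris   | Statistics 
Hank    | Chemistry  
Ivan    | Programming


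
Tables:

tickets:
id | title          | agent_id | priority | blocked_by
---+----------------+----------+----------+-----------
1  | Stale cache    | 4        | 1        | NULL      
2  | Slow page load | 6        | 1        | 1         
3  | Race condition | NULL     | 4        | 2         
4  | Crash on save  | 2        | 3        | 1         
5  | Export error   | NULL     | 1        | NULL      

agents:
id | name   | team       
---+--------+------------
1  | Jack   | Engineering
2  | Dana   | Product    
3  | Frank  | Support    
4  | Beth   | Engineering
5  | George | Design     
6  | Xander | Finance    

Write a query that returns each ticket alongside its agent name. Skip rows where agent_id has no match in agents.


INNER JOIN keeps only tickets rows whose agent_id matches an id in agents. Walk through each ticket:
  - ticket 1 (Stale cache): agent_id=4 -> matches Beth
  - ticket 2 (Slow page load): agent_id=6 -> matches Xander
  - ticket 3 (Race condition): agent_id=NULL, no match -> dropped
  - ticket 4 (Crash on save): agent_id=2 -> matches Dana
  - ticket 5 (Export error): agent_id=NULL, no match -> dropped
So 2 of 5 rows are dropped.

SQL:
SELECT a.title, b.name AS agent
FROM tickets a
INNER JOIN agents b ON a.agent_id = b.id

Result:
title          | agent 
---------------+-------
Stale cache    | Beth  
Slow page load | Xander
Crash on save  | Dana  


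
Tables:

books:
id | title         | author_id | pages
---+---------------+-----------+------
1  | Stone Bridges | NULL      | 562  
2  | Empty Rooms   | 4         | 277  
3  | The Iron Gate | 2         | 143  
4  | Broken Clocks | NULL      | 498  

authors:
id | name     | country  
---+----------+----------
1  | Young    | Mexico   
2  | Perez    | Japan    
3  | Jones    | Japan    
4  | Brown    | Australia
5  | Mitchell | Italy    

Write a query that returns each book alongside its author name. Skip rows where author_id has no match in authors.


INNER JOIN keeps only books rows whose author_id matches an id in authors. Walk through each book:
  - book 1 (Stone Bridges): author_id=NULL, no match -> dropped
  - book 2 (Empty Rooms): author_id=4 -> matches Brown
  - book 3 (The Iron Gate): author_id=2 -> matches Perez
  - book 4 (Broken Clocks): author_id=NULL, no match -> dropped
So 2 of 4 rows are dropped.

SQL:
SELECT a.title, b.name AS author
FROM books a
INNER JOIN authors b ON a.author_id = b.id

Result:
title         | author
--------------+-------
Empty Rooms   | Brown 
The Iron Gate | Perez 


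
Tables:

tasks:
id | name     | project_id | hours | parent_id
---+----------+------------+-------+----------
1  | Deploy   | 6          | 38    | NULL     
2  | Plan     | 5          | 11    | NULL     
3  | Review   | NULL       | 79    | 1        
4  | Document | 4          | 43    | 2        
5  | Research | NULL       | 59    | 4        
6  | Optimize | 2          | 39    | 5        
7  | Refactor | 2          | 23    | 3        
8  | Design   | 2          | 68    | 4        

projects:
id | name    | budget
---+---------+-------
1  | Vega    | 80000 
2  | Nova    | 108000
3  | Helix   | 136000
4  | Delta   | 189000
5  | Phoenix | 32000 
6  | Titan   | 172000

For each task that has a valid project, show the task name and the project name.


INNER JOIN keeps only tasks rows whose project_id matches an id in projects. Walk through each task:
  - task 1 (Deploy): project_id=6 -> matches Titan
  - task 2 (Plan): project_id=5 -> matches Phoenix
  - task 3 (Review): project_id=NULL, no match -> dropped
  - task 4 (Document): project_id=4 -> matches Delta
  - task 5 (Research): project_id=NULL, no match -> dropped
  - task 6 (Optimize): project_id=2 -> matches Nova
  - task 7 (Refactor): project_id=2 -> matches Nova
  - task 8 (Design): project_id=2 -> matches Nova
So 2 of 8 rows are dropped.

SQL:
SELECT a.name, b.name AS project
FROM tasks a
INNER JOIN projects b ON a.project_id = b.id

Result:
name     | project
---------+--------
Deploy   | Titan  
Plan     | Phoenix
Document | Delta  
Optimize | Nova   
Refactor | Nova   
Design   | Nova   


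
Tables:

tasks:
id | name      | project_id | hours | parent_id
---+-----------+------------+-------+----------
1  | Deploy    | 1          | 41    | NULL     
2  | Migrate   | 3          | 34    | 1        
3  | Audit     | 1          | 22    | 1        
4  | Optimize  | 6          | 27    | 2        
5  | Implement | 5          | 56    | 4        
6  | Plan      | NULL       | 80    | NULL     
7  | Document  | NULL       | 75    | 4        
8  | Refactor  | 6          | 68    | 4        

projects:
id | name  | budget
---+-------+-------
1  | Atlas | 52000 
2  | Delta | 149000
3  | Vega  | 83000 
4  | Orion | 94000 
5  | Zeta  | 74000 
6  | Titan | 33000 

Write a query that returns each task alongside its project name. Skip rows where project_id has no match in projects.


INNER JOIN keeps only tasks rows whose project_id matches an id in projects. Walk through each task:
  - task 1 (Deploy): project_id=1 -> matches Atlas
  - task 2 (Migrate): project_id=3 -> matches Vega
  - task 3 (Audit): project_id=1 -> matches Atlas
  - task 4 (Optimize): project_id=6 -> matches Titan
  - task 5 (Implement): project_id=5 -> matches Zeta
  - task 6 (Plan): project_id=NULL, no match -> dropped
  - task 7 (Document): project_id=NULL, no match -> dropped
  - task 8 (Refactor): project_id=6 -> matches Titan
So 2 of 8 rows are dropped.

SQL:
SELECT a.name, b.name AS project
FROM tasks a
INNER JOIN projects b ON a.project_id = b.id

Result:
name      | project
----------+--------
Deploy    | Atlas  
Migrate   | Vega   
Audit     | Atlas  
Optimize  | Titan  
Implement | Zeta   
Refactor  | Titan  


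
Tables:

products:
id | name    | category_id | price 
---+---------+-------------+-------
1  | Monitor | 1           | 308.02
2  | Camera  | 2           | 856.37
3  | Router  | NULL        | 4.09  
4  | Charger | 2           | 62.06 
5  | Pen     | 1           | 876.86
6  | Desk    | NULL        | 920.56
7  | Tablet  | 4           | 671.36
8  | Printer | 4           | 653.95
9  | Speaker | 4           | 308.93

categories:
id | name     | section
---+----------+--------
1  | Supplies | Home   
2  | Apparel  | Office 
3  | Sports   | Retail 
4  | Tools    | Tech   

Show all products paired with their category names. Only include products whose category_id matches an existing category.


INNER JOIN keeps only products rows whose category_id matches an id in categories. Walk through each product:
  - product 1 (Monitor): category_id=1 -> matches Supplies
  - product 2 (Camera): category_id=2 -> matches Apparel
  - product 3 (Router): category_id=NULL, no match -> dropped
  - product 4 (Charger): category_id=2 -> matches Apparel
  - product 5 (Pen): category_id=1 -> matches Supplies
  - product 6 (Desk): category_id=NULL, no match -> dropped
  - product 7 (Tablet): category_id=4 -> matches Tools
  - product 8 (Printer): category_id=4 -> matches Tools
  - product 9 (Speaker): category_id=4 -> matches Tools
So 2 of 9 rows are dropped.

SQL:
SELECT a.name, b.name AS category
FROM products a
INNER JOIN categories b ON a.category_id = b.id

Result:
name    | category
--------+---------
Monitor | Supplies
Camera  | Apparel 
Charger | Apparel 
Pen     | Supplies
Tablet  | Tools   
Printer | Tools   
Speaker | Tools   


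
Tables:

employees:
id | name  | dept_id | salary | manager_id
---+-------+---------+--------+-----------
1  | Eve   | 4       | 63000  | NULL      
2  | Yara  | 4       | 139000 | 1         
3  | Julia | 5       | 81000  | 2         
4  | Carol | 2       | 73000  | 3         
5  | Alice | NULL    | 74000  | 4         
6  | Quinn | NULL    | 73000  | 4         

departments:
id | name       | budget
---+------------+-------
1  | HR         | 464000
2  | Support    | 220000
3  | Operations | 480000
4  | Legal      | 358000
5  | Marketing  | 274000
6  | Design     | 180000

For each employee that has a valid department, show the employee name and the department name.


INNER JOIN keeps only employees rows whose dept_id matches an id in departments. Walk through each employee:
  - employee 1 (Eve): dept_id=4 -> matches Legal
  - employee 2 (Yara): dept_id=4 -> matches Legal
  - employee 3 (Julia): dept_id=5 -> matches Marketing
  - employee 4 (Carol): dept_id=2 -> matches Support
  - employee 5 (Alice): dept_id=NULL, no match -> dropped
  - employee 6 (Quinn): dept_id=NULL, no match -> dropped
So 2 of 6 rows are dropped.

SQL:
SELECT a.name, b.name AS department
FROM employees a
INNER JOIN departments b ON a.dept_id = b.id

Result:
name  | department
------+-----------
Eve   | Legal     
Yara  | Legal     
Julia | Marketing 
Carol | Support   


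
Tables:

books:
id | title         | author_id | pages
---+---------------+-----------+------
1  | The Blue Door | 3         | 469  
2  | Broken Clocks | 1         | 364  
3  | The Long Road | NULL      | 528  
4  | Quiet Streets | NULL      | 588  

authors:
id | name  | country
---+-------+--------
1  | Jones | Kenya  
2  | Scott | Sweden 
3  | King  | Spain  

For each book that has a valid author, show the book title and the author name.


INNER JOIN keeps only books rows whose author_id matches an id in authors. Walk through each book:
  - book 1 (The Blue Door): author_id=3 -> matches King
  - book 2 (Broken Clocks): author_id=1 -> matches Jones
  - book 3 (The Long Road): author_id=NULL, no match -> dropped
  - book 4 (Quiet Streets): author_id=NULL, no match -> dropped
So 2 of 4 rows are dropped.

SQL:
SELECT a.title, b.name AS author
FROM books a
INNER JOIN authors b ON a.author_id = b.id

Result:
title         | author
--------------+-------
The Blue Door | King  
Broken Clocks | Jones 


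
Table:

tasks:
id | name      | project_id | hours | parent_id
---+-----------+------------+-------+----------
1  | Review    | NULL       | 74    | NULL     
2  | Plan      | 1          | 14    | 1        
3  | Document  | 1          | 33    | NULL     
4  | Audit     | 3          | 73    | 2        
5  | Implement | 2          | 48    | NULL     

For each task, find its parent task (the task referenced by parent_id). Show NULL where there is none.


This is a self-join: tasks is joined to a second copy of itself, matching each row's parent_id to another row's id. Use LEFT JOIN so rows with parent_id=NULL are kept.
  - task 1 (Review): parent_id=NULL -> NULL
  - task 2 (Plan): parent_id=1 -> Review
  - task 3 (Document): parent_id=NULL -> NULL
  - task 4 (Audit): parent_id=2 -> Plan
  - task 5 (Implement): parent_id=NULL -> NULL

SQL:
SELECT a.name AS item, b.name AS parent
FROM tasks a
LEFT JOIN tasks b ON a.parent_id = b.id

Result:
item      | parent
----------+-------
Review    | NULL  
Plan      | Review
Document  | NULL  
Audit     | Plan  
Implement | NULL  


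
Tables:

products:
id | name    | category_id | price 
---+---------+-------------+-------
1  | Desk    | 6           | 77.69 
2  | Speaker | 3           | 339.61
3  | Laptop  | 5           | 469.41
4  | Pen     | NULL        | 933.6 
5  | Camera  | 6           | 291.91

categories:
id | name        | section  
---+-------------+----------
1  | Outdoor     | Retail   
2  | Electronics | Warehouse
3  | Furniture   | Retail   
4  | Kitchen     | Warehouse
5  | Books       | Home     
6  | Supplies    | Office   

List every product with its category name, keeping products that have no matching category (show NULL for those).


LEFT JOIN keeps every row from products (the left table); where category_id has no match in categories, the category columns become NULL. Walk through each product:
  - product 1 (Desk): category_id=6 -> matches Supplies
  - product 2 (Speaker): category_id=3 -> matches Furniture
  - product 3 (Laptop): category_id=5 -> matches Books
  - product 4 (Pen): category_id=NULL, no match -> kept with NULL
  - product 5 (Camera): category_id=6 -> matches Supplies
All 5 rows appear; 1 has NULL category.

SQL:
SELECT a.name, b.name AS category
FROM products a
LEFT JOIN categories b ON a.category_id = b.id

Result:
name    | category 
--------+----------
Desk    | Supplies 
Speaker | Furniture
Laptop  | Books    
Pen     | NULL     
Camera  | Supplies 


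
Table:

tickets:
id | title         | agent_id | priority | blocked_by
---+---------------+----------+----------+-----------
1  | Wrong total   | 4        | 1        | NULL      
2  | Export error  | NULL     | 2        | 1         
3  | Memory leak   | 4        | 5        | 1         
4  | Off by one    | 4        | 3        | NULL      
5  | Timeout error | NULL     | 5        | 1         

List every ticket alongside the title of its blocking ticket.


This is a self-join: tickets is joined to a second copy of itself, matching each row's blocked_by to another row's id. Use LEFT JOIN so rows with blocked_by=NULL are kept.
  - ticket 1 (Wrong total): blocked_by=NULL -> NULL
  - ticket 2 (Export error): blocked_by=1 -> Wrong total
  - ticket 3 (Memory leak): blocked_by=1 -> Wrong total
  - ticket 4 (Off by one): blocked_by=NULL -> NULL
  - ticket 5 (Timeout error): blocked_by=1 -> Wrong total

SQL:
SELECT a.title AS item, b.title AS blocked_by
FROM tickets a
LEFT JOIN tickets b ON a.blocked_by = b.id

Result:
item          | blocked_by 
--------------+------------
Wrong total   | NULL       
Export error  | Wrong total
Memory leak   | Wrong total
Off by one    | NULL       
Timeout error | Wrong total


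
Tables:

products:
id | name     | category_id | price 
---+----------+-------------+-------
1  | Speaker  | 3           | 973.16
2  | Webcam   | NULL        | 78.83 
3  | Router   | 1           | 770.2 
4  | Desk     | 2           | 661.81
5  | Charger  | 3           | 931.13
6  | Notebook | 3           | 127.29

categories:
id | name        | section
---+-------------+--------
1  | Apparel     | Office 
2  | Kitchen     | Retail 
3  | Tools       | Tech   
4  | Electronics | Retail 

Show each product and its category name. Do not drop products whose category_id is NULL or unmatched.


LEFT JOIN keeps every row from products (the left table); where category_id has no match in categories, the category columns become NULL. Walk through each product:
  - product 1 (Speaker): category_id=3 -> matches Tools
  - product 2 (Webcam): category_id=NULL, no match -> kept with NULL
  - product 3 (Router): category_id=1 -> matches Apparel
  - product 4 (Desk): category_id=2 -> matches Kitchen
  - product 5 (Charger): category_id=3 -> matches Tools
  - product 6 (Notebook): category_id=3 -> matches Tools
All 6 rows appear; 1 has NULL category.

SQL:
SELECT a.name, b.name AS category
FROM products a
LEFT JOIN categories b ON a.category_id = b.id

Result:
name     | category
---------+---------
Speaker  | Tools   
Webcam   | NULL    
Router   | Apparel 
Desk     | Kitchen 
Charger  | Tools   
Notebook | Tools   


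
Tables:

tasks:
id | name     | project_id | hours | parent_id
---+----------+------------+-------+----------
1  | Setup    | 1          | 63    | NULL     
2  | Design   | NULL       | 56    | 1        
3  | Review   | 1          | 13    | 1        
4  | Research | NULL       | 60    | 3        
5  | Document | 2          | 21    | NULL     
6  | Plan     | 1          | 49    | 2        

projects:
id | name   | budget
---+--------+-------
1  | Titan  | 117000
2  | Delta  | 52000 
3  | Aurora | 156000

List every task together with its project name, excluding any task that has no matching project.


INNER JOIN keeps only tasks rows whose project_id matches an id in projects. Walk through each task:
  - task 1 (Setup): project_id=1 -> matches Titan
  - task 2 (Design): project_id=NULL, no match -> dropped
  - task 3 (Review): project_id=1 -> matches Titan
  - task 4 (Research): project_id=NULL, no match -> dropped
  - task 5 (Document): project_id=2 -> matches Delta
  - task 6 (Plan): project_id=1 -> matches Titan
So 2 of 6 rows are dropped.

SQL:
SELECT a.name, b.name AS project
FROM tasks a
INNER JOIN projects b ON a.project_id = b.id

Result:
name     | project
---------+--------
Setup    | Titan  
Review   | Titan  
Document | Delta  
Plan     | Titan  


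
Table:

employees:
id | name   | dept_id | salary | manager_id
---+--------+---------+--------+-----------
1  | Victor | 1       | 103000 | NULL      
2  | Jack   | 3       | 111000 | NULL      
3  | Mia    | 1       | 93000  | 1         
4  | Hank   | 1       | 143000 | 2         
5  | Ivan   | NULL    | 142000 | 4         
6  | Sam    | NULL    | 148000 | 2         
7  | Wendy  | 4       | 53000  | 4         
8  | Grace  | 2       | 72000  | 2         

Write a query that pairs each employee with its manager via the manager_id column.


This is a self-join: employees is joined to a second copy of itself, matching each row's manager_id to another row's id. Use LEFT JOIN so rows with manager_id=NULL are kept.
  - employee 1 (Victor): manager_id=NULL -> NULL
  - employee 2 (Jack): manager_id=NULL -> NULL
  - employee 3 (Mia): manager_id=1 -> Victor
  - employee 4 (Hank): manager_id=2 -> Jack
  - employee 5 (Ivan): manager_id=4 -> Hank
  - employee 6 (Sam): manager_id=2 -> Jack
  - employee 7 (Wendy): manager_id=4 -> Hank
  - employee 8 (Grace): manager_id=2 -> Jack

SQL:
SELECT a.name AS item, b.name AS manager
FROM employees a
LEFT JOIN employees b ON a.manager_id = b.id

Result:
item   | manager
-------+--------
Victor | NULL   
Jack   | NULL   
Mia    | Victor 
Hank   | Jack   
Ivan   | Hank   
Sam    | Jack   
Wendy  | Hank   
Grace  | Jack   


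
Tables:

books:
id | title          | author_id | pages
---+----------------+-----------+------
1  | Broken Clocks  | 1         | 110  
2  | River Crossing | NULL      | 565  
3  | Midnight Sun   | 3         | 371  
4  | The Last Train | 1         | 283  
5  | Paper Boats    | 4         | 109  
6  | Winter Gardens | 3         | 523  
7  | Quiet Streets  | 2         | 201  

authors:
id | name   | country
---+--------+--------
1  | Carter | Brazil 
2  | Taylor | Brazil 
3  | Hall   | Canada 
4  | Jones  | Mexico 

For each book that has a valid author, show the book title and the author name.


INNER JOIN keeps only books rows whose author_id matches an id in authors. Walk through each book:
  - book 1 (Broken Clocks): author_id=1 -> matches Carter
  - book 2 (River Crossing): author_id=NULL, no match -> dropped
  - book 3 (Midnight Sun): author_id=3 -> matches Hall
  - book 4 (The Last Train): author_id=1 -> matches Carter
  - book 5 (Paper Boats): author_id=4 -> matches Jones
  - book 6 (Winter Gardens): author_id=3 -> matches Hall
  - book 7 (Quiet Streets): author_id=2 -> matches Taylor
So 1 of 7 rows is dropped.

SQL:
SELECT a.title, b.name AS author
FROM books a
INNER JOIN authors b ON a.author_id = b.id

Result:
title          | author
---------------+-------
Broken Clocks  | Carter
Midnight Sun   | Hall  
The Last Train | Carter
Paper Boats    | Jones 
Winter Gardens | Hall  
Quiet Streets  | Taylor


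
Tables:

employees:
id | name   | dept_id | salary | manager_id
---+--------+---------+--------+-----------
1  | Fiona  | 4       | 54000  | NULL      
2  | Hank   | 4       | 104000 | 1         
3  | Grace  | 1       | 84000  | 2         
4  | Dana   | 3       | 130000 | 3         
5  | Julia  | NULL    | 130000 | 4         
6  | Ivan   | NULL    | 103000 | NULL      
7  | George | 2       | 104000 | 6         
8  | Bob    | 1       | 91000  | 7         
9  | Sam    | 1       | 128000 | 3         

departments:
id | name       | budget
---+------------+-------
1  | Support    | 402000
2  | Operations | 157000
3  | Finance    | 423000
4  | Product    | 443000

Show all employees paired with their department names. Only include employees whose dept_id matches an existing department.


INNER JOIN keeps only employees rows whose dept_id matches an id in departments. Walk through each employee:
  - employee 1 (Fiona): dept_id=4 -> matches Product
  - employee 2 (Hank): dept_id=4 -> matches Product
  - employee 3 (Grace): dept_id=1 -> matches Support
  - employee 4 (Dana): dept_id=3 -> matches Finance
  - employee 5 (Julia): dept_id=NULL, no match -> dropped
  - employee 6 (Ivan): dept_id=NULL, no match -> dropped
  - employee 7 (George): dept_id=2 -> matches Operations
  - employee 8 (Bob): dept_id=1 -> matches Support
  - employee 9 (Sam): dept_id=1 -> matches Support
So 2 of 9 rows are dropped.

SQL:
SELECT a.name, b.name AS department
FROM employees a
INNER JOIN departments b ON a.dept_id = b.id

Result:
name   | department
-------+-----------
Fiona  | Product   
Hank   | Product   
Grace  | Support   
Dana   | Finance   
George | Operations
Bob    | Support   
Sam    | Support   


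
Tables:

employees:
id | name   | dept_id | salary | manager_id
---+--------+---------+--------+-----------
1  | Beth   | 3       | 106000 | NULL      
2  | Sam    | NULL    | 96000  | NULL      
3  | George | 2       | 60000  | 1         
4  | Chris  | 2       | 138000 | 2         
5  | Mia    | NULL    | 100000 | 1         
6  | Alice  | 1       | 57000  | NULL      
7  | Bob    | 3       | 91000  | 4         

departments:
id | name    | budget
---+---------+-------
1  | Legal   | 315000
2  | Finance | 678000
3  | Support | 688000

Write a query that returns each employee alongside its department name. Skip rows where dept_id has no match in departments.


INNER JOIN keeps only employees rows whose dept_id matches an id in departments. Walk through each employee:
  - employee 1 (Beth): dept_id=3 -> matches Support
  - employee 2 (Sam): dept_id=NULL, no match -> dropped
  - employee 3 (George): dept_id=2 -> matches Finance
  - employee 4 (Chris): dept_id=2 -> matches Finance
  - employee 5 (Mia): dept_id=NULL, no match -> dropped
  - employee 6 (Alice): dept_id=1 -> matches Legal
  - employee 7 (Bob): dept_id=3 -> matches Support
So 2 of 7 rows are dropped.

SQL:
SELECT a.name, b.name AS department
FROM employees a
INNER JOIN departments b ON a.dept_id = b.id

Result:
name   | department
-------+-----------
Beth   | Support   
George | Finance   
Chris  | Finance   
Alice  | Legal     
Bob    | Support   


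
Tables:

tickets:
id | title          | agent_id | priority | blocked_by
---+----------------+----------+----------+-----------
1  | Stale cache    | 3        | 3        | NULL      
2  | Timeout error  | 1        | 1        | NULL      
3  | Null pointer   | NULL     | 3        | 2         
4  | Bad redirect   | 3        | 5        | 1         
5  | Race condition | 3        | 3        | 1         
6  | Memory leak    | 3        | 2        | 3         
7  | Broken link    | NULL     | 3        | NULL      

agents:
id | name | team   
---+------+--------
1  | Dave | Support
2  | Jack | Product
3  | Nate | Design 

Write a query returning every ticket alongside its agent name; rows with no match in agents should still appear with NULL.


LEFT JOIN keeps every row from tickets (the left table); where agent_id has no match in agents, the agent columns become NULL. Walk through each ticket:
  - ticket 1 (Stale cache): agent_id=3 -> matches Nate
  - ticket 2 (Timeout error): agent_id=1 -> matches Dave
  - ticket 3 (Null pointer): agent_id=NULL, no match -> kept with NULL
  - ticket 4 (Bad redirect): agent_id=3 -> matches Nate
  - ticket 5 (Race condition): agent_id=3 -> matches Nate
  - ticket 6 (Memory leak): agent_id=3 -> matches Nate
  - ticket 7 (Broken link): agent_id=NULL, no match -> kept with NULL
All 7 rows appear; 2 have NULL agent.

SQL:
SELECT a.title, b.name AS agent
FROM tickets a
LEFT JOIN agents b ON a.agent_id = b.id

Result:
title          | agent
---------------+------
Stale cache    | Nate 
Timeout error  | Dave 
Null pointer   | NULL 
Bad redirect   | Nate 
Race condition | Nate 
Memory leak    | Nate 
Broken link    | NULL 


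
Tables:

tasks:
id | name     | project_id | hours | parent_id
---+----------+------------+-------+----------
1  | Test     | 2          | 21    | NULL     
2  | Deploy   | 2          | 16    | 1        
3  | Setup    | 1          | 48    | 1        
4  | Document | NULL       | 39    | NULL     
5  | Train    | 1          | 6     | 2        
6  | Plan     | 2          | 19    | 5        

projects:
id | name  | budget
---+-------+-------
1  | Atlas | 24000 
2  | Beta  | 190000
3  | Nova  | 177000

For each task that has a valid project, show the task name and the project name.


INNER JOIN keeps only tasks rows whose project_id matches an id in projects. Walk through each task:
  - task 1 (Test): project_id=2 -> matches Beta
  - task 2 (Deploy): project_id=2 -> matches Beta
  - task 3 (Setup): project_id=1 -> matches Atlas
  - task 4 (Document): project_id=NULL, no match -> dropped
  - task 5 (Train): project_id=1 -> matches Atlas
  - task 6 (Plan): project_id=2 -> matches Beta
So 1 of 6 rows is dropped.

SQL:
SELECT a.name, b.name AS project
FROM tasks a
INNER JOIN projects b ON a.project_id = b.id

Result:
name   | project
-------+--------
Test   | Beta   
Deploy | Beta   
Setup  | Atlas  
Train  | Atlas  
Plan   | Beta   


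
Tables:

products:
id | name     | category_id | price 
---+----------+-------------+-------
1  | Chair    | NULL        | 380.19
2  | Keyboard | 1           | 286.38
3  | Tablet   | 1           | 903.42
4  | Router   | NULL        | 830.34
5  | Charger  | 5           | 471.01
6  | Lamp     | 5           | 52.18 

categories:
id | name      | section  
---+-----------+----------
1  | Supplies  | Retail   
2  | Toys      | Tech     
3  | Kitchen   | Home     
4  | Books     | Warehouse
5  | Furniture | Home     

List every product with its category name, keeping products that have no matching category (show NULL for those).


LEFT JOIN keeps every row from products (the left table); where category_id has no match in categories, the category columns become NULL. Walk through each product:
  - product 1 (Chair): category_id=NULL, no match -> kept with NULL
  - product 2 (Keyboard): category_id=1 -> matches Supplies
  - product 3 (Tablet): category_id=1 -> matches Supplies
  - product 4 (Router): category_id=NULL, no match -> kept with NULL
  - product 5 (Charger): category_id=5 -> matches Furniture
  - product 6 (Lamp): category_id=5 -> matches Furniture
All 6 rows appear; 2 have NULL category.

SQL:
SELECT a.name, b.name AS category
FROM products a
LEFT JOIN categories b ON a.category_id = b.id

Result:
name     | category 
---------+----------
Chair    | NULL     
Keyboard | Supplies 
Tablet   | Supplies 
Router   | NULL     
Charger  | Furniture
Lamp     | Furniture


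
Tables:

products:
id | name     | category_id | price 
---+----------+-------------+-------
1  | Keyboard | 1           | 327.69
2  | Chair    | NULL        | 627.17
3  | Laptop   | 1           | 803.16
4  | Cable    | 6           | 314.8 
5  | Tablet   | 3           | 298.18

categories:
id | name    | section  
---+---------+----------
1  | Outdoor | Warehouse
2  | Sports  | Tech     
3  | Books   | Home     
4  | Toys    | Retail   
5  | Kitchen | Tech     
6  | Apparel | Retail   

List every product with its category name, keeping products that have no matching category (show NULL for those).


LEFT JOIN keeps every row from products (the left table); where category_id has no match in categories, the category columns become NULL. Walk through each product:
  - product 1 (Keyboard): category_id=1 -> matches Outdoor
  - product 2 (Chair): category_id=NULL, no match -> kept with NULL
  - product 3 (Laptop): category_id=1 -> matches Outdoor
  - product 4 (Cable): category_id=6 -> matches Apparel
  - product 5 (Tablet): category_id=3 -> matches Books
All 5 rows appear; 1 has NULL category.

SQL:
SELECT a.name, b.name AS category
FROM products a
LEFT JOIN categories b ON a.category_id = b.id

Result:
name     | category
---------+---------
Keyboard | Outdoor 
Chair    | NULL    
Laptop   | Outdoor 
Cable    | Apparel 
Tablet   | Books   


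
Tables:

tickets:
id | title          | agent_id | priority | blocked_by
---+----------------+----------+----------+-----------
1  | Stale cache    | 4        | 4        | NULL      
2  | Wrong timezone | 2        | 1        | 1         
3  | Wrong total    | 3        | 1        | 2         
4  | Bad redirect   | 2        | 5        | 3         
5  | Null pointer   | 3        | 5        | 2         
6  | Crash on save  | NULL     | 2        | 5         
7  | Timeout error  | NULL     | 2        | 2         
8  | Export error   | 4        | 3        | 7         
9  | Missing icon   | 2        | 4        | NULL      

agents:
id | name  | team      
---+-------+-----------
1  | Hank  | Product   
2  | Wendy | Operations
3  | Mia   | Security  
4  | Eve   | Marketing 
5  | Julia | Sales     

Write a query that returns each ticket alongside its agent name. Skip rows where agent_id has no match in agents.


INNER JOIN keeps only tickets rows whose agent_id matches an id in agents. Walk through each ticket:
  - ticket 1 (Stale cache): agent_id=4 -> matches Eve
  - ticket 2 (Wrong timezone): agent_id=2 -> matches Wendy
  - ticket 3 (Wrong total): agent_id=3 -> matches Mia
  - ticket 4 (Bad redirect): agent_id=2 -> matches Wendy
  - ticket 5 (Null pointer): agent_id=3 -> matches Mia
  - ticket 6 (Crash on save): agent_id=NULL, no match -> dropped
  - ticket 7 (Timeout error): agent_id=NULL, no match -> dropped
  - ticket 8 (Export error): agent_id=4 -> matches Eve
  - ticket 9 (Missing icon): agent_id=2 -> matches Wendy
So 2 of 9 rows are dropped.

SQL:
SELECT a.title, b.name AS agent
FROM tickets a
INNER JOIN agents b ON a.agent_id = b.id

Result:
title          | agent
---------------+------
Stale cache    | Eve  
Wrong timezone | Wendy
Wrong total    | Mia  
Bad redirect   | Wendy
Null pointer   | Mia  
Export error   | Eve  
Missing icon   | Wendy


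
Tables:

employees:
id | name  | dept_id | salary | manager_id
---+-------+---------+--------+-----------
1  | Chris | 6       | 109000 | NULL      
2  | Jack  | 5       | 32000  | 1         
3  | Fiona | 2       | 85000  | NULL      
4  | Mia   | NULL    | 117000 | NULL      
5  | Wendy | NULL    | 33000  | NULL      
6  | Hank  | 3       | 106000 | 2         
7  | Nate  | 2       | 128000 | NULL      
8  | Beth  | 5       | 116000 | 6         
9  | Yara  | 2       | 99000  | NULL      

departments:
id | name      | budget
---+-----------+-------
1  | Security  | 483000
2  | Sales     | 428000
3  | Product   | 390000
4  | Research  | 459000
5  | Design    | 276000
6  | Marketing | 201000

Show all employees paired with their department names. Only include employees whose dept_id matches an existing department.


INNER JOIN keeps only employees rows whose dept_id matches an id in departments. Walk through each employee:
  - employee 1 (Chris): dept_id=6 -> matches Marketing
  - employee 2 (Jack): dept_id=5 -> matches Design
  - employee 3 (Fiona): dept_id=2 -> matches Sales
  - employee 4 (Mia): dept_id=NULL, no match -> dropped
  - employee 5 (Wendy): dept_id=NULL, no match -> dropped
  - employee 6 (Hank): dept_id=3 -> matches Product
  - employee 7 (Nate): dept_id=2 -> matches Sales
  - employee 8 (Beth): dept_id=5 -> matches Design
  - employee 9 (Yara): dept_id=2 -> matches Sales
So 2 of 9 rows are dropped.

SQL:
SELECT a.name, b.name AS department
FROM employees a
INNER JOIN departments b ON a.dept_id = b.id

Result:
name  | department
------+-----------
Chris | Marketing 
Jack  | Design    
Fiona | Sales     
Hank  | Product   
Nate  | Sales     
Beth  | Design    
Yara  | Sales     


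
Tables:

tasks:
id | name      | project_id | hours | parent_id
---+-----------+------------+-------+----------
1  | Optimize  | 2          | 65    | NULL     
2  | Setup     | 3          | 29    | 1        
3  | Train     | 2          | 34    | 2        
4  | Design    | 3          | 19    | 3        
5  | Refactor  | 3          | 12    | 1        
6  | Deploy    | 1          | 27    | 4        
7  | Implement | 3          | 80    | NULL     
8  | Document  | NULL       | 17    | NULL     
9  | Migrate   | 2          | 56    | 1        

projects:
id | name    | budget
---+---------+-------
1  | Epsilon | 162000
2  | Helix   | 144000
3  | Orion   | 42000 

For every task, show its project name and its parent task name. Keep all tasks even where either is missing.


Two LEFT JOINs from the same base table tasks: one to projects via project_id, one to tasks itself via parent_id. Both are LEFT so every task is preserved.
Match against projects:
  - task 1 (Optimize): project_id=2 -> matches Helix
  - task 2 (Setup): project_id=3 -> matches Orion
  - task 3 (Train): project_id=2 -> matches Helix
  - task 4 (Design): project_id=3 -> matches Orion
  - task 5 (Refactor): project_id=3 -> matches Orion
  - task 6 (Deploy): project_id=1 -> matches Epsilon
  - task 7 (Implement): project_id=3 -> matches Orion
  - task 8 (Document): project_id=NULL, no match -> kept with NULL
  - task 9 (Migrate): project_id=2 -> matches Helix
Match against tasks (self):
  - task 1 (Optimize): parent_id=NULL -> NULL
  - task 2 (Setup): parent_id=1 -> Optimize
  - task 3 (Train): parent_id=2 -> Setup
  - task 4 (Design): parent_id=3 -> Train
  - task 5 (Refactor): parent_id=1 -> Optimize
  - task 6 (Deploy): parent_id=4 -> Design
  - task 7 (Implement): parent_id=NULL -> NULL
  - task 8 (Document): parent_id=NULL -> NULL
  - task 9 (Migrate): parent_id=1 -> Optimize

SQL:
SELECT a.name, b.name AS project, c.name AS parent
FROM tasks a
LEFT JOIN projects b ON a.project_id = b.id
LEFT JOIN tasks c ON a.parent_id = c.id

Result:
name      | project | parent  
----------+---------+---------
Optimize  | Helix   | NULL    
Setup     | Orion   | Optimize
Train     | Helix   | Setup   
Design    | Orion   | Train   
Refactor  | Orion   | Optimize
Deploy    | Epsilon | Design  
Implement | Orion   | NULL    
Document  | NULL    | NULL    
Migrate   | Helix   | Optimize


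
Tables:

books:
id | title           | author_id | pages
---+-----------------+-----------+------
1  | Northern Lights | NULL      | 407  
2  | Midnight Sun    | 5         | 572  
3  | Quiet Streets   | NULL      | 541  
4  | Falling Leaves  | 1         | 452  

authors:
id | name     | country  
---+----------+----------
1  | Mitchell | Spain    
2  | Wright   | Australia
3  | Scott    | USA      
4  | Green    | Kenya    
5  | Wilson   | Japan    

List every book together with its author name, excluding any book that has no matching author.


INNER JOIN keeps only books rows whose author_id matches an id in authors. Walk through each book:
  - book 1 (Northern Lights): author_id=NULL, no match -> dropped
  - book 2 (Midnight Sun): author_id=5 -> matches Wilson
  - book 3 (Quiet Streets): author_id=NULL, no match -> dropped
  - book 4 (Falling Leaves): author_id=1 -> matches Mitchell
So 2 of 4 rows are dropped.

SQL:
SELECT a.title, b.name AS author
FROM books a
INNER JOIN authors b ON a.author_id = b.id

Result:
title          | author  
---------------+---------
Midnight Sun   | Wilson  
Falling Leaves | Mitchell
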